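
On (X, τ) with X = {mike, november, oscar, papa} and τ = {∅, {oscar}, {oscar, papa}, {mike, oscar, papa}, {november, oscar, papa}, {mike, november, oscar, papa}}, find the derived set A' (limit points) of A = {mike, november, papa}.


A' = {mike, november}

For each x ∈ X, list the open sets U ∈ τ with x ∈ U, then check whether U ∩ (A ∖ {x}) ≠ ∅ for every such U.
  x = mike: opens ∋ x are {mike, oscar, papa}, {mike, november, oscar, papa}; each meets A ∖ {mike}, so x IS a limit point.
  x = november: opens ∋ x are {november, oscar, papa}, {mike, november, oscar, papa}; each meets A ∖ {november}, so x IS a limit point.
  x = oscar: open {oscar} ∋ x has {oscar} ∩ (A ∖ {oscar}) = ∅, so x is NOT a limit point.
  x = papa: open {oscar, papa} ∋ x has {oscar, papa} ∩ (A ∖ {papa}) = ∅, so x is NOT a limit point.
Collecting: A' = {mike, november}.


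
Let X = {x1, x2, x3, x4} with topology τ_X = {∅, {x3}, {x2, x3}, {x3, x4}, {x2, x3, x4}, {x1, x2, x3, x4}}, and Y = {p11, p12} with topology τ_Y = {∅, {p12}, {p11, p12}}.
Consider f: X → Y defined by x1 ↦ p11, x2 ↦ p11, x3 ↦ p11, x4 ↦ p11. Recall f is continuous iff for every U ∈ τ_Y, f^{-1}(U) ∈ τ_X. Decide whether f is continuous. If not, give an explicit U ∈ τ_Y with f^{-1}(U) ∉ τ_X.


f IS continuous.

Compute f^{-1}(U) for each U ∈ τ_Y:
  U = ∅: f^{-1}(U) = ∅ ∈ τ_X ✓.
  U = {p12}: f^{-1}(U) = ∅ ∈ τ_X ✓.
  U = {p11, p12}: f^{-1}(U) = {x1, x2, x3, x4} ∈ τ_X ✓.
Every preimage lies in τ_X, so f IS continuous.


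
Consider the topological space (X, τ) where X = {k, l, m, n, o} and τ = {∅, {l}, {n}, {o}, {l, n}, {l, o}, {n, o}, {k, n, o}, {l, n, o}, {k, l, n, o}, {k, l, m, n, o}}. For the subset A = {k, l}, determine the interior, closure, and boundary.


int(A) = {l}, cl(A) = {k, l, m}, ∂A = {k, m}.

Closed sets in (X, τ) are complements of opens:
  closed(X, τ) = {∅, {m}, {k, m}, {l, m}, {k, l, m}, {k, m, n}, {k, m, o}, {k, l, m, n}, {k, l, m, o}, {k, m, n, o}, {k, l, m, n, o}}.
int(A) = ⋃ {U ∈ τ : U ⊆ A}. Opens contained in A: ∅, {l}.
Taking the union of these: int(A) = {l}.
cl(A) = ⋂ {C closed : A ⊆ C}. Closed sets containing A: {k, l, m}, {k, l, m, n}, {k, l, m, o}, {k, l, m, n, o}.
Intersecting these: cl(A) = {k, l, m}.
∂A = cl(A) ∖ int(A) = {k, l, m} ∖ {l} = {k, m}.


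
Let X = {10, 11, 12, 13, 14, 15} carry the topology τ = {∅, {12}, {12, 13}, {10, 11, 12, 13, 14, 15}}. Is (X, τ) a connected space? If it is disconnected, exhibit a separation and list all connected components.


(X, τ) is connected.

Find clopen sets (U ∈ τ with X ∖ U ∈ τ):
  U = ∅, X ∖ U = {10, 11, 12, 13, 14, 15} — both open, so U is clopen.
  U = {10, 11, 12, 13, 14, 15}, X ∖ U = ∅ — both open, so U is clopen.
Only trivial clopens (∅ and X) exist, so (X, τ) is connected.
Compute connected components by grouping points that agree on all clopens:
  component: {10, 11, 12, 13, 14, 15}


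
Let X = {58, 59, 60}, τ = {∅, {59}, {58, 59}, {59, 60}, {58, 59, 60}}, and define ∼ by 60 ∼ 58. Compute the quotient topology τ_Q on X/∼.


X/∼ = {[58=60], [59]}; |τ_Q| = 3.

Equivalence classes: [58=60], [59].
Quotient map π: X → X/∼ sends 58 ↦ [58=60], 59 ↦ [59], 60 ↦ [58=60].
For each subset V ⊆ X/∼, compute π^{-1}(V) ⊆ X and check whether π^{-1}(V) ∈ τ. V is open in τ_Q iff π^{-1}(V) ∈ τ.
  V = {}: π^{-1}(V) = ∅ ∈ τ ✓.
  V = {[58=60]}: π^{-1}(V) = {58, 60} ∉ τ ✗.
  V = {[59]}: π^{-1}(V) = {59} ∈ τ ✓.
  V = {[58=60], [59]}: π^{-1}(V) = {58, 59, 60} ∈ τ ✓.
Open sets in the quotient: τ_Q = {{}, {[59]}, {[58=60], [59]}} (3 elements).


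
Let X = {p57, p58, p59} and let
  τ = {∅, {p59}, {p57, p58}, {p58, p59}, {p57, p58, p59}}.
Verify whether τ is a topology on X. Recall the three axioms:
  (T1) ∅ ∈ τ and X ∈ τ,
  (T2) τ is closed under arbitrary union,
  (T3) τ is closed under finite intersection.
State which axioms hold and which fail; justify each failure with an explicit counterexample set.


τ is NOT a topology on X.

Axiom (T1): ∅ ∈ τ? Yes; X ∈ τ? Yes.
Axiom (T2/T3): check pairwise unions and intersections of members of τ.
Counterexample for (T3): {p57, p58} ∩ {p58, p59} = {p58} ∉ τ. Therefore τ is NOT a topology.


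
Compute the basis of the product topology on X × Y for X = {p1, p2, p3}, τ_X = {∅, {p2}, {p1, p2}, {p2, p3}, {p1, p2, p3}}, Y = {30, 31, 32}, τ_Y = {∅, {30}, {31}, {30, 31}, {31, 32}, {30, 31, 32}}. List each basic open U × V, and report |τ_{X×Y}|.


Basis B = {∅ × ∅, {p2} × {30}, {p2} × {31}, {p1, p2} × {30}, {p1, p2} × {31}, {p2} × {30, 31}, {p2, p3} × {30}, {p2} × {31, 32}, {p2, p3} × {31}, {p1, p2, p3} × {30}, {p1, p2, p3} × {31}, {p2} × {30, 31, 32}, {p1, p2} × {30, 31}, {p1, p2} × {31, 32}, {p2, p3} × {30, 31}, {p2, p3} × {31, 32}, {p1, p2} × {30, 31, 32}, {p1, p2, p3} × {30, 31}, {p1, p2, p3} × {31, 32}, {p2, p3} × {30, 31, 32}, {p1, p2, p3} × {30, 31, 32}}; |τ_{X×Y}| = 70.

Enumerate products U × V with U ∈ τ_X, V ∈ τ_Y (deduplicated):
  ∅ × ∅ = {} (∅)
  {p2} × {30} = {(p2,30)}
  {p2} × {31} = {(p2,31)}
  {p1, p2} × {30} = {(p1,30), (p2,30)}
  {p1, p2} × {31} = {(p1,31), (p2,31)}
  {p2} × {30, 31} = {(p2,30), (p2,31)}
  {p2, p3} × {30} = {(p2,30), (p3,30)}
  {p2} × {31, 32} = {(p2,31), (p2,32)}
  {p2, p3} × {31} = {(p2,31), (p3,31)}
  {p1, p2, p3} × {30} = {(p1,30), (p2,30), (p3,30)}
  {p1, p2, p3} × {31} = {(p1,31), (p2,31), (p3,31)}
  {p2} × {30, 31, 32} = {(p2,30), (p2,31), (p2,32)}
  {p1, p2} × {30, 31} = {(p1,30), (p1,31), (p2,30), (p2,31)}
  {p1, p2} × {31, 32} = {(p1,31), (p1,32), (p2,31), (p2,32)}
  {p2, p3} × {30, 31} = {(p2,30), (p2,31), (p3,30), (p3,31)}
  {p2, p3} × {31, 32} = {(p2,31), (p2,32), (p3,31), (p3,32)}
  {p1, p2} × {30, 31, 32} = {(p1,30), (p1,31), (p1,32), (p2,30), (p2,31), (p2,32)}
  {p1, p2, p3} × {30, 31} = {(p1,30), (p1,31), (p2,30), (p2,31), (p3,30), (p3,31)}
  {p1, p2, p3} × {31, 32} = {(p1,31), (p1,32), (p2,31), (p2,32), (p3,31), (p3,32)}
  {p2, p3} × {30, 31, 32} = {(p2,30), (p2,31), (p2,32), (p3,30), (p3,31), (p3,32)}
  {p1, p2, p3} × {30, 31, 32} = {(p1,30), (p1,31), (p1,32), (p2,30), (p2,31), (p2,32), (p3,30), (p3,31), (p3,32)}
These 21 distinct sets form the basis B.
Close under arbitrary unions to get τ_{X×Y}; counting gives |τ_{X×Y}| = 70.


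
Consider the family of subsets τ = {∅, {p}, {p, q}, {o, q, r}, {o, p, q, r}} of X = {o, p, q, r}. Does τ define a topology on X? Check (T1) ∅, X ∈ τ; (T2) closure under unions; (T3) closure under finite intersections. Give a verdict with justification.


τ is NOT a topology on X.

Axiom (T1): ∅ ∈ τ? Yes; X ∈ τ? Yes.
Axiom (T2/T3): check pairwise unions and intersections of members of τ.
Counterexample for (T3): {p, q} ∩ {o, q, r} = {q} ∉ τ. Therefore τ is NOT a topology.


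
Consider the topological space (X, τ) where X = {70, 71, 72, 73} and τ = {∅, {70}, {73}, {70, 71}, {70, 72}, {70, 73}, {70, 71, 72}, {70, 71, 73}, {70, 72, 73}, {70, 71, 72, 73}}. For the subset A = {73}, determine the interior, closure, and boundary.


int(A) = {73}, cl(A) = {73}, ∂A = ∅.

Closed sets in (X, τ) are complements of opens:
  closed(X, τ) = {∅, {71}, {72}, {73}, {71, 72}, {71, 73}, {72, 73}, {70, 71, 72}, {71, 72, 73}, {70, 71, 72, 73}}.
int(A) = ⋃ {U ∈ τ : U ⊆ A}. Opens contained in A: ∅, {73}.
Taking the union of these: int(A) = {73}.
cl(A) = ⋂ {C closed : A ⊆ C}. Closed sets containing A: {73}, {71, 73}, {72, 73}, {71, 72, 73}, {70, 71, 72, 73}.
Intersecting these: cl(A) = {73}.
∂A = cl(A) ∖ int(A) = {73} ∖ {73} = ∅.


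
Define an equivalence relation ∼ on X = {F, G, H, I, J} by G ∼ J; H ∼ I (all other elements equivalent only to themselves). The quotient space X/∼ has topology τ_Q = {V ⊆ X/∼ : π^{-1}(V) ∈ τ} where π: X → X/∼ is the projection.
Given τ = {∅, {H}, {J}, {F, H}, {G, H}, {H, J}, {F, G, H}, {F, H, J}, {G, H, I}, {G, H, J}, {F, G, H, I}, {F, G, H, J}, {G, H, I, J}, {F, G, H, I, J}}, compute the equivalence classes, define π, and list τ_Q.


X/∼ = {[F], [G=J], [H=I]}; |τ_Q| = 3.

Equivalence classes: [F], [G=J], [H=I].
Quotient map π: X → X/∼ sends F ↦ [F], G ↦ [G=J], H ↦ [H=I], I ↦ [H=I], J ↦ [G=J].
For each subset V ⊆ X/∼, compute π^{-1}(V) ⊆ X and check whether π^{-1}(V) ∈ τ. V is open in τ_Q iff π^{-1}(V) ∈ τ.
  V = {}: π^{-1}(V) = ∅ ∈ τ ✓.
  V = {[F]}: π^{-1}(V) = {F} ∉ τ ✗.
  V = {[G=J]}: π^{-1}(V) = {G, J} ∉ τ ✗.
  V = {[F], [G=J]}: π^{-1}(V) = {F, G, J} ∉ τ ✗.
  V = {[H=I]}: π^{-1}(V) = {H, I} ∉ τ ✗.
  V = {[F], [H=I]}: π^{-1}(V) = {F, H, I} ∉ τ ✗.
  V = {[G=J], [H=I]}: π^{-1}(V) = {G, H, I, J} ∈ τ ✓.
  V = {[F], [G=J], [H=I]}: π^{-1}(V) = {F, G, H, I, J} ∈ τ ✓.
Open sets in the quotient: τ_Q = {{}, {[G=J], [H=I]}, {[F], [G=J], [H=I]}} (3 elements).


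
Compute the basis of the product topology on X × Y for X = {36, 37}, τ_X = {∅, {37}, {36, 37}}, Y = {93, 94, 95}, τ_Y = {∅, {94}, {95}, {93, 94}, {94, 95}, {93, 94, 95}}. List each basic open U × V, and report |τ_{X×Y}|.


Basis B = {∅ × ∅, {37} × {94}, {37} × {95}, {36, 37} × {94}, {36, 37} × {95}, {37} × {93, 94}, {37} × {94, 95}, {37} × {93, 94, 95}, {36, 37} × {93, 94}, {36, 37} × {94, 95}, {36, 37} × {93, 94, 95}}; |τ_{X×Y}| = 18.

Enumerate products U × V with U ∈ τ_X, V ∈ τ_Y (deduplicated):
  ∅ × ∅ = {} (∅)
  {37} × {94} = {(37,94)}
  {37} × {95} = {(37,95)}
  {36, 37} × {94} = {(36,94), (37,94)}
  {36, 37} × {95} = {(36,95), (37,95)}
  {37} × {93, 94} = {(37,93), (37,94)}
  {37} × {94, 95} = {(37,94), (37,95)}
  {37} × {93, 94, 95} = {(37,93), (37,94), (37,95)}
  {36, 37} × {93, 94} = {(36,93), (36,94), (37,93), (37,94)}
  {36, 37} × {94, 95} = {(36,94), (36,95), (37,94), (37,95)}
  {36, 37} × {93, 94, 95} = {(36,93), (36,94), (36,95), (37,93), (37,94), (37,95)}
These 11 distinct sets form the basis B.
Close under arbitrary unions to get τ_{X×Y}; counting gives |τ_{X×Y}| = 18.


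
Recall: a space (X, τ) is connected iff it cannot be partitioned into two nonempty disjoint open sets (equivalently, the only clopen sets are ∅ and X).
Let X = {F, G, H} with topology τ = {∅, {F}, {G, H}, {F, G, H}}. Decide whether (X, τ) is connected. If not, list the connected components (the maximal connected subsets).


(X, τ) is disconnected; components = [{F}, {G, H}].

Find clopen sets (U ∈ τ with X ∖ U ∈ τ):
  U = ∅, X ∖ U = {F, G, H} — both open, so U is clopen.
  U = {F}, X ∖ U = {G, H} — both open, so U is clopen.
  U = {G, H}, X ∖ U = {F} — both open, so U is clopen.
  U = {F, G, H}, X ∖ U = ∅ — both open, so U is clopen.
Nontrivial clopen(s) exist: e.g. {F}. So (X, τ) is disconnected.
Compute connected components by grouping points that agree on all clopens:
  component: {F}
  component: {G, H}


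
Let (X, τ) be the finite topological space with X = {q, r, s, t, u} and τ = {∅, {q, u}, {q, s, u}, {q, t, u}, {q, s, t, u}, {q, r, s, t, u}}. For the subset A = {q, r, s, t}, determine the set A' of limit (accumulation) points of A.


A' = {r, s, t, u}

For each x ∈ X, list the open sets U ∈ τ with x ∈ U, then check whether U ∩ (A ∖ {x}) ≠ ∅ for every such U.
  x = q: open {q, u} ∋ x has {q, u} ∩ (A ∖ {q}) = ∅, so x is NOT a limit point.
  x = r: opens ∋ x are {q, r, s, t, u}; each meets A ∖ {r}, so x IS a limit point.
  x = s: opens ∋ x are {q, s, u}, {q, s, t, u}, {q, r, s, t, u}; each meets A ∖ {s}, so x IS a limit point.
  x = t: opens ∋ x are {q, t, u}, {q, s, t, u}, {q, r, s, t, u}; each meets A ∖ {t}, so x IS a limit point.
  x = u: opens ∋ x are {q, u}, {q, s, u}, {q, t, u}, {q, s, t, u}, {q, r, s, t, u}; each meets A ∖ {u}, so x IS a limit point.
Collecting: A' = {r, s, t, u}.


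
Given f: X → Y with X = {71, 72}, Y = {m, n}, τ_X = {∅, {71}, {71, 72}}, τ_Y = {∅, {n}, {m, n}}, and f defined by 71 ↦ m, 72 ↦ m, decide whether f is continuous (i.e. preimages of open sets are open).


f IS continuous.

Compute f^{-1}(U) for each U ∈ τ_Y:
  U = ∅: f^{-1}(U) = ∅ ∈ τ_X ✓.
  U = {n}: f^{-1}(U) = ∅ ∈ τ_X ✓.
  U = {m, n}: f^{-1}(U) = {71, 72} ∈ τ_X ✓.
Every preimage lies in τ_X, so f IS continuous.


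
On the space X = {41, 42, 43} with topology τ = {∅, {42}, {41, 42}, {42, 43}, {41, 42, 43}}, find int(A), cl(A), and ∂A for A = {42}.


int(A) = {42}, cl(A) = {41, 42, 43}, ∂A = {41, 43}.

Closed sets in (X, τ) are complements of opens:
  closed(X, τ) = {∅, {41}, {43}, {41, 43}, {41, 42, 43}}.
int(A) = ⋃ {U ∈ τ : U ⊆ A}. Opens contained in A: ∅, {42}.
Taking the union of these: int(A) = {42}.
cl(A) = ⋂ {C closed : A ⊆ C}. Closed sets containing A: {41, 42, 43}.
Intersecting these: cl(A) = {41, 42, 43}.
∂A = cl(A) ∖ int(A) = {41, 42, 43} ∖ {42} = {41, 43}.


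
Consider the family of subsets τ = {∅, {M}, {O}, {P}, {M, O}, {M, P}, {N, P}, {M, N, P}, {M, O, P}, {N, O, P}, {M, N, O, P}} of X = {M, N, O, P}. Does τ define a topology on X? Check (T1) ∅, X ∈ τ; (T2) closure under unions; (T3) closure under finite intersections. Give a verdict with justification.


τ is NOT a topology on X.

Axiom (T1): ∅ ∈ τ? Yes; X ∈ τ? Yes.
Axiom (T2/T3): check pairwise unions and intersections of members of τ.
Counterexample for (T2): {O} ∪ {P} = {O, P} ∉ τ. Therefore τ is NOT a topology.


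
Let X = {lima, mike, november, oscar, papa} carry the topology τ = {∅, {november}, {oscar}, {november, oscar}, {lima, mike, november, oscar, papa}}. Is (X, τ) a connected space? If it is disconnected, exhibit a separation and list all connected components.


(X, τ) is connected.

Find clopen sets (U ∈ τ with X ∖ U ∈ τ):
  U = ∅, X ∖ U = {lima, mike, november, oscar, papa} — both open, so U is clopen.
  U = {lima, mike, november, oscar, papa}, X ∖ U = ∅ — both open, so U is clopen.
Only trivial clopens (∅ and X) exist, so (X, τ) is connected.
Compute connected components by grouping points that agree on all clopens:
  component: {lima, mike, november, oscar, papa}


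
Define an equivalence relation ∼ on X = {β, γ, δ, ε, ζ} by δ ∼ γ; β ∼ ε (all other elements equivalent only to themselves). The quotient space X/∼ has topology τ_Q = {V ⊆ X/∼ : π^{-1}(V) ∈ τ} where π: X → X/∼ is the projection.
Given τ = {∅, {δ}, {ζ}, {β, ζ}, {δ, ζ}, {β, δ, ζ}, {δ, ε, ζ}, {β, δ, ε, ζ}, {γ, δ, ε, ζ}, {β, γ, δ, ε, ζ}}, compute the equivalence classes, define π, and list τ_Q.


X/∼ = {[β=ε], [γ=δ], [ζ]}; |τ_Q| = 3.

Equivalence classes: [β=ε], [γ=δ], [ζ].
Quotient map π: X → X/∼ sends β ↦ [β=ε], γ ↦ [γ=δ], δ ↦ [γ=δ], ε ↦ [β=ε], ζ ↦ [ζ].
For each subset V ⊆ X/∼, compute π^{-1}(V) ⊆ X and check whether π^{-1}(V) ∈ τ. V is open in τ_Q iff π^{-1}(V) ∈ τ.
  V = {}: π^{-1}(V) = ∅ ∈ τ ✓.
  V = {[β=ε]}: π^{-1}(V) = {β, ε} ∉ τ ✗.
  V = {[γ=δ]}: π^{-1}(V) = {γ, δ} ∉ τ ✗.
  V = {[β=ε], [γ=δ]}: π^{-1}(V) = {β, γ, δ, ε} ∉ τ ✗.
  V = {[ζ]}: π^{-1}(V) = {ζ} ∈ τ ✓.
  V = {[β=ε], [ζ]}: π^{-1}(V) = {β, ε, ζ} ∉ τ ✗.
  V = {[γ=δ], [ζ]}: π^{-1}(V) = {γ, δ, ζ} ∉ τ ✗.
  V = {[β=ε], [γ=δ], [ζ]}: π^{-1}(V) = {β, γ, δ, ε, ζ} ∈ τ ✓.
Open sets in the quotient: τ_Q = {{}, {[ζ]}, {[β=ε], [γ=δ], [ζ]}} (3 elements).


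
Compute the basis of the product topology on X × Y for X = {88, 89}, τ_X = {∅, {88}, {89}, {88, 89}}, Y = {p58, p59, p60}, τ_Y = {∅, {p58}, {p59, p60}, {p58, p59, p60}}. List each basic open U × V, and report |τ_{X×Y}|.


Basis B = {∅ × ∅, {88} × {p58}, {89} × {p58}, {88, 89} × {p58}, {88} × {p59, p60}, {89} × {p59, p60}, {88} × {p58, p59, p60}, {89} × {p58, p59, p60}, {88, 89} × {p59, p60}, {88, 89} × {p58, p59, p60}}; |τ_{X×Y}| = 16.

Enumerate products U × V with U ∈ τ_X, V ∈ τ_Y (deduplicated):
  ∅ × ∅ = {} (∅)
  {88} × {p58} = {(88,p58)}
  {89} × {p58} = {(89,p58)}
  {88, 89} × {p58} = {(88,p58), (89,p58)}
  {88} × {p59, p60} = {(88,p59), (88,p60)}
  {89} × {p59, p60} = {(89,p59), (89,p60)}
  {88} × {p58, p59, p60} = {(88,p58), (88,p59), (88,p60)}
  {89} × {p58, p59, p60} = {(89,p58), (89,p59), (89,p60)}
  {88, 89} × {p59, p60} = {(88,p59), (88,p60), (89,p59), (89,p60)}
  {88, 89} × {p58, p59, p60} = {(88,p58), (88,p59), (88,p60), (89,p58), (89,p59), (89,p60)}
These 10 distinct sets form the basis B.
Close under arbitrary unions to get τ_{X×Y}; counting gives |τ_{X×Y}| = 16.


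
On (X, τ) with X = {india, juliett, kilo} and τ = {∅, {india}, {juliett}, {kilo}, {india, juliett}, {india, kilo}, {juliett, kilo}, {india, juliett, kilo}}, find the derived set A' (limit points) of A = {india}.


A' = ∅

For each x ∈ X, list the open sets U ∈ τ with x ∈ U, then check whether U ∩ (A ∖ {x}) ≠ ∅ for every such U.
  x = india: open {india} ∋ x has {india} ∩ (A ∖ {india}) = ∅, so x is NOT a limit point.
  x = juliett: open {juliett} ∋ x has {juliett} ∩ (A ∖ {juliett}) = ∅, so x is NOT a limit point.
  x = kilo: open {kilo} ∋ x has {kilo} ∩ (A ∖ {kilo}) = ∅, so x is NOT a limit point.
Collecting: A' = ∅.


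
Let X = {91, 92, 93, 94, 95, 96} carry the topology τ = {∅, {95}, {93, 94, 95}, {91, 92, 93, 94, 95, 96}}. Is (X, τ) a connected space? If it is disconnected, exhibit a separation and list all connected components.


(X, τ) is connected.

Find clopen sets (U ∈ τ with X ∖ U ∈ τ):
  U = ∅, X ∖ U = {91, 92, 93, 94, 95, 96} — both open, so U is clopen.
  U = {91, 92, 93, 94, 95, 96}, X ∖ U = ∅ — both open, so U is clopen.
Only trivial clopens (∅ and X) exist, so (X, τ) is connected.
Compute connected components by grouping points that agree on all clopens:
  component: {91, 92, 93, 94, 95, 96}


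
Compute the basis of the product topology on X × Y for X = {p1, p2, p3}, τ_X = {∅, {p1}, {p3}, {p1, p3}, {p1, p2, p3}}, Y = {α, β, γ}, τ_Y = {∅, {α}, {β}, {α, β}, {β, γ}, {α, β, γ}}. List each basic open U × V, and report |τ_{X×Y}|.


Basis B = {∅ × ∅, {p1} × {α}, {p1} × {β}, {p3} × {α}, {p3} × {β}, {p1} × {α, β}, {p1, p3} × {α}, {p1} × {β, γ}, {p1, p3} × {β}, {p3} × {α, β}, {p3} × {β, γ}, {p1} × {α, β, γ}, {p1, p2, p3} × {α}, {p1, p2, p3} × {β}, {p3} × {α, β, γ}, {p1, p3} × {α, β}, {p1, p3} × {β, γ}, {p1, p3} × {α, β, γ}, {p1, p2, p3} × {α, β}, {p1, p2, p3} × {β, γ}, {p1, p2, p3} × {α, β, γ}}; |τ_{X×Y}| = 70.

Enumerate products U × V with U ∈ τ_X, V ∈ τ_Y (deduplicated):
  ∅ × ∅ = {} (∅)
  {p1} × {α} = {(p1,α)}
  {p1} × {β} = {(p1,β)}
  {p3} × {α} = {(p3,α)}
  {p3} × {β} = {(p3,β)}
  {p1} × {α, β} = {(p1,α), (p1,β)}
  {p1, p3} × {α} = {(p1,α), (p3,α)}
  {p1} × {β, γ} = {(p1,β), (p1,γ)}
  {p1, p3} × {β} = {(p1,β), (p3,β)}
  {p3} × {α, β} = {(p3,α), (p3,β)}
  {p3} × {β, γ} = {(p3,β), (p3,γ)}
  {p1} × {α, β, γ} = {(p1,α), (p1,β), (p1,γ)}
  {p1, p2, p3} × {α} = {(p1,α), (p2,α), (p3,α)}
  {p1, p2, p3} × {β} = {(p1,β), (p2,β), (p3,β)}
  {p3} × {α, β, γ} = {(p3,α), (p3,β), (p3,γ)}
  {p1, p3} × {α, β} = {(p1,α), (p1,β), (p3,α), (p3,β)}
  {p1, p3} × {β, γ} = {(p1,β), (p1,γ), (p3,β), (p3,γ)}
  {p1, p3} × {α, β, γ} = {(p1,α), (p1,β), (p1,γ), (p3,α), (p3,β), (p3,γ)}
  {p1, p2, p3} × {α, β} = {(p1,α), (p1,β), (p2,α), (p2,β), (p3,α), (p3,β)}
  {p1, p2, p3} × {β, γ} = {(p1,β), (p1,γ), (p2,β), (p2,γ), (p3,β), (p3,γ)}
  {p1, p2, p3} × {α, β, γ} = {(p1,α), (p1,β), (p1,γ), (p2,α), (p2,β), (p2,γ), (p3,α), (p3,β), (p3,γ)}
These 21 distinct sets form the basis B.
Close under arbitrary unions to get τ_{X×Y}; counting gives |τ_{X×Y}| = 70.


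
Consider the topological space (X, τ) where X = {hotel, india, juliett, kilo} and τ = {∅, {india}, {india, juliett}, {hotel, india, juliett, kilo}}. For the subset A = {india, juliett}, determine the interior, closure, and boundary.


int(A) = {india, juliett}, cl(A) = {hotel, india, juliett, kilo}, ∂A = {hotel, kilo}.

Closed sets in (X, τ) are complements of opens:
  closed(X, τ) = {∅, {hotel, kilo}, {hotel, juliett, kilo}, {hotel, india, juliett, kilo}}.
int(A) = ⋃ {U ∈ τ : U ⊆ A}. Opens contained in A: ∅, {india}, {india, juliett}.
Taking the union of these: int(A) = {india, juliett}.
cl(A) = ⋂ {C closed : A ⊆ C}. Closed sets containing A: {hotel, india, juliett, kilo}.
Intersecting these: cl(A) = {hotel, india, juliett, kilo}.
∂A = cl(A) ∖ int(A) = {hotel, india, juliett, kilo} ∖ {india, juliett} = {hotel, kilo}.


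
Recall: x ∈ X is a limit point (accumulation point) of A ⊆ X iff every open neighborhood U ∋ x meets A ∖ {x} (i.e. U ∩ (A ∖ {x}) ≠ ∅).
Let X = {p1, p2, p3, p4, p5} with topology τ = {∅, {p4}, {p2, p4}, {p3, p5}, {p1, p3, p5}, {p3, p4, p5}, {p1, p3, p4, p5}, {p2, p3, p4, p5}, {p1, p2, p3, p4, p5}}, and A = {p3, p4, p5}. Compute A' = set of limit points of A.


A' = {p1, p2, p3, p5}

For each x ∈ X, list the open sets U ∈ τ with x ∈ U, then check whether U ∩ (A ∖ {x}) ≠ ∅ for every such U.
  x = p1: opens ∋ x are {p1, p3, p5}, {p1, p3, p4, p5}, {p1, p2, p3, p4, p5}; each meets A ∖ {p1}, so x IS a limit point.
  x = p2: opens ∋ x are {p2, p4}, {p2, p3, p4, p5}, {p1, p2, p3, p4, p5}; each meets A ∖ {p2}, so x IS a limit point.
  x = p3: opens ∋ x are {p3, p5}, {p1, p3, p5}, {p3, p4, p5}, {p1, p3, p4, p5}, {p2, p3, p4, p5}, {p1, p2, p3, p4, p5}; each meets A ∖ {p3}, so x IS a limit point.
  x = p4: open {p4} ∋ x has {p4} ∩ (A ∖ {p4}) = ∅, so x is NOT a limit point.
  x = p5: opens ∋ x are {p3, p5}, {p1, p3, p5}, {p3, p4, p5}, {p1, p3, p4, p5}, {p2, p3, p4, p5}, {p1, p2, p3, p4, p5}; each meets A ∖ {p5}, so x IS a limit point.
Collecting: A' = {p1, p2, p3, p5}.


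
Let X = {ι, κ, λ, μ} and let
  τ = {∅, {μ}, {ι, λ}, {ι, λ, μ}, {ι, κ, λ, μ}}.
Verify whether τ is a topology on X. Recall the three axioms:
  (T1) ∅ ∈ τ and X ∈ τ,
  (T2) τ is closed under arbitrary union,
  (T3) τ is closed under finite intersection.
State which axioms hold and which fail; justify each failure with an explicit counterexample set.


τ IS a topology on X.

Axiom (T1): ∅ ∈ τ? Yes; X ∈ τ? Yes.
Axiom (T2/T3): check pairwise unions and intersections of members of τ.
All pairwise intersections and unions checked — each lies in τ. Therefore τ satisfies (T1), (T2), (T3): it IS a topology on X.


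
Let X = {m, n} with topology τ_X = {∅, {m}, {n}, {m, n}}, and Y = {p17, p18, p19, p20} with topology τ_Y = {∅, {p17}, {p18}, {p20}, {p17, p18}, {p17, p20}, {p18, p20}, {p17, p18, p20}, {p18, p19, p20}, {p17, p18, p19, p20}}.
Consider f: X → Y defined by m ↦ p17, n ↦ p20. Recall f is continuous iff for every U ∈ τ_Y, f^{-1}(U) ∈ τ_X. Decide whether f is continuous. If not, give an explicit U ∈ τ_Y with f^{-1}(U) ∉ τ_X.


f IS continuous.

Compute f^{-1}(U) for each U ∈ τ_Y:
  U = ∅: f^{-1}(U) = ∅ ∈ τ_X ✓.
  U = {p17}: f^{-1}(U) = {m} ∈ τ_X ✓.
  U = {p18}: f^{-1}(U) = ∅ ∈ τ_X ✓.
  U = {p20}: f^{-1}(U) = {n} ∈ τ_X ✓.
  U = {p17, p18}: f^{-1}(U) = {m} ∈ τ_X ✓.
  U = {p17, p20}: f^{-1}(U) = {m, n} ∈ τ_X ✓.
  U = {p18, p20}: f^{-1}(U) = {n} ∈ τ_X ✓.
  U = {p17, p18, p20}: f^{-1}(U) = {m, n} ∈ τ_X ✓.
  U = {p18, p19, p20}: f^{-1}(U) = {n} ∈ τ_X ✓.
  U = {p17, p18, p19, p20}: f^{-1}(U) = {m, n} ∈ τ_X ✓.
Every preimage lies in τ_X, so f IS continuous.


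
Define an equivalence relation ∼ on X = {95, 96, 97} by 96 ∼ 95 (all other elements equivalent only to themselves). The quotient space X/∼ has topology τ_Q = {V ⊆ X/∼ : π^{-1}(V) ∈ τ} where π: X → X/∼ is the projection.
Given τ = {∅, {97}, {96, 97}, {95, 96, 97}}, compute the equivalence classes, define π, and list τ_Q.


X/∼ = {[95=96], [97]}; |τ_Q| = 3.

Equivalence classes: [95=96], [97].
Quotient map π: X → X/∼ sends 95 ↦ [95=96], 96 ↦ [95=96], 97 ↦ [97].
For each subset V ⊆ X/∼, compute π^{-1}(V) ⊆ X and check whether π^{-1}(V) ∈ τ. V is open in τ_Q iff π^{-1}(V) ∈ τ.
  V = {}: π^{-1}(V) = ∅ ∈ τ ✓.
  V = {[95=96]}: π^{-1}(V) = {95, 96} ∉ τ ✗.
  V = {[97]}: π^{-1}(V) = {97} ∈ τ ✓.
  V = {[95=96], [97]}: π^{-1}(V) = {95, 96, 97} ∈ τ ✓.
Open sets in the quotient: τ_Q = {{}, {[97]}, {[95=96], [97]}} (3 elements).


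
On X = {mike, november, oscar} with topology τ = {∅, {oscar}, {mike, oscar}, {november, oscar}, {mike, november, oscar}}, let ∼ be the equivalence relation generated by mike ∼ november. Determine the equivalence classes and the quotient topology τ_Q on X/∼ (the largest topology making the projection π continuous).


X/∼ = {[mike=november], [oscar]}; |τ_Q| = 3.

Equivalence classes: [mike=november], [oscar].
Quotient map π: X → X/∼ sends mike ↦ [mike=november], november ↦ [mike=november], oscar ↦ [oscar].
For each subset V ⊆ X/∼, compute π^{-1}(V) ⊆ X and check whether π^{-1}(V) ∈ τ. V is open in τ_Q iff π^{-1}(V) ∈ τ.
  V = {}: π^{-1}(V) = ∅ ∈ τ ✓.
  V = {[mike=november]}: π^{-1}(V) = {mike, november} ∉ τ ✗.
  V = {[oscar]}: π^{-1}(V) = {oscar} ∈ τ ✓.
  V = {[mike=november], [oscar]}: π^{-1}(V) = {mike, november, oscar} ∈ τ ✓.
Open sets in the quotient: τ_Q = {{}, {[oscar]}, {[mike=november], [oscar]}} (3 elements).


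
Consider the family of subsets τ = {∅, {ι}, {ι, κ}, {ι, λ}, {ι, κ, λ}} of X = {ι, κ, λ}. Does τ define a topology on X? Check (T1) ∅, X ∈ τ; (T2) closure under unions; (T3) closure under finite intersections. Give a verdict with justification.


τ IS a topology on X.

Axiom (T1): ∅ ∈ τ? Yes; X ∈ τ? Yes.
Axiom (T2/T3): check pairwise unions and intersections of members of τ.
All pairwise intersections and unions checked — each lies in τ. Therefore τ satisfies (T1), (T2), (T3): it IS a topology on X.


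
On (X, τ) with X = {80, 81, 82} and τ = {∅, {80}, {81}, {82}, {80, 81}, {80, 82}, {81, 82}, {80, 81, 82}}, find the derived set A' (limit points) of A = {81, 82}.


A' = ∅

For each x ∈ X, list the open sets U ∈ τ with x ∈ U, then check whether U ∩ (A ∖ {x}) ≠ ∅ for every such U.
  x = 80: open {80} ∋ x has {80} ∩ (A ∖ {80}) = ∅, so x is NOT a limit point.
  x = 81: open {81} ∋ x has {81} ∩ (A ∖ {81}) = ∅, so x is NOT a limit point.
  x = 82: open {82} ∋ x has {82} ∩ (A ∖ {82}) = ∅, so x is NOT a limit point.
Collecting: A' = ∅.


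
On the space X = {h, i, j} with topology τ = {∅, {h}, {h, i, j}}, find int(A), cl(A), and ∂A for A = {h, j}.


int(A) = {h}, cl(A) = {h, i, j}, ∂A = {i, j}.

Closed sets in (X, τ) are complements of opens:
  closed(X, τ) = {∅, {i, j}, {h, i, j}}.
int(A) = ⋃ {U ∈ τ : U ⊆ A}. Opens contained in A: ∅, {h}.
Taking the union of these: int(A) = {h}.
cl(A) = ⋂ {C closed : A ⊆ C}. Closed sets containing A: {h, i, j}.
Intersecting these: cl(A) = {h, i, j}.
∂A = cl(A) ∖ int(A) = {h, i, j} ∖ {h} = {i, j}.


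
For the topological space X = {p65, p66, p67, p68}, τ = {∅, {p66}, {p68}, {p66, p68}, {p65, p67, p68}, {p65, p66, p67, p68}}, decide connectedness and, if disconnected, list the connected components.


(X, τ) is disconnected; components = [{p66}, {p65, p67, p68}].

Find clopen sets (U ∈ τ with X ∖ U ∈ τ):
  U = ∅, X ∖ U = {p65, p66, p67, p68} — both open, so U is clopen.
  U = {p66}, X ∖ U = {p65, p67, p68} — both open, so U is clopen.
  U = {p65, p67, p68}, X ∖ U = {p66} — both open, so U is clopen.
  U = {p65, p66, p67, p68}, X ∖ U = ∅ — both open, so U is clopen.
Nontrivial clopen(s) exist: e.g. {p65, p67, p68}. So (X, τ) is disconnected.
Compute connected components by grouping points that agree on all clopens:
  component: {p66}
  component: {p65, p67, p68}


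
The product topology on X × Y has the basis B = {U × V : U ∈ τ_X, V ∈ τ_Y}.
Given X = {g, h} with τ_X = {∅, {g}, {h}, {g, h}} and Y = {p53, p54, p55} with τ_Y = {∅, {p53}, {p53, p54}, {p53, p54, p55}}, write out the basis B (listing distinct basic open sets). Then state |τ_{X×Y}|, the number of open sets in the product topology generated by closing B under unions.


Basis B = {∅ × ∅, {g} × {p53}, {h} × {p53}, {g} × {p53, p54}, {g, h} × {p53}, {h} × {p53, p54}, {g} × {p53, p54, p55}, {h} × {p53, p54, p55}, {g, h} × {p53, p54}, {g, h} × {p53, p54, p55}}; |τ_{X×Y}| = 16.

Enumerate products U × V with U ∈ τ_X, V ∈ τ_Y (deduplicated):
  ∅ × ∅ = {} (∅)
  {g} × {p53} = {(g,p53)}
  {h} × {p53} = {(h,p53)}
  {g} × {p53, p54} = {(g,p53), (g,p54)}
  {g, h} × {p53} = {(g,p53), (h,p53)}
  {h} × {p53, p54} = {(h,p53), (h,p54)}
  {g} × {p53, p54, p55} = {(g,p53), (g,p54), (g,p55)}
  {h} × {p53, p54, p55} = {(h,p53), (h,p54), (h,p55)}
  {g, h} × {p53, p54} = {(g,p53), (g,p54), (h,p53), (h,p54)}
  {g, h} × {p53, p54, p55} = {(g,p53), (g,p54), (g,p55), (h,p53), (h,p54), (h,p55)}
These 10 distinct sets form the basis B.
Close under arbitrary unions to get τ_{X×Y}; counting gives |τ_{X×Y}| = 16.


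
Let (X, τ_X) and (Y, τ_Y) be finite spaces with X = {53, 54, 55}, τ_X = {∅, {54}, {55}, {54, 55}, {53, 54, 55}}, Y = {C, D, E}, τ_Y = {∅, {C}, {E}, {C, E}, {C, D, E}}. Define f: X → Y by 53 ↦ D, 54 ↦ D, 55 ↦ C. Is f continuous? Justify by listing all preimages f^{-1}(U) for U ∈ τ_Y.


f IS continuous.

Compute f^{-1}(U) for each U ∈ τ_Y:
  U = ∅: f^{-1}(U) = ∅ ∈ τ_X ✓.
  U = {C}: f^{-1}(U) = {55} ∈ τ_X ✓.
  U = {E}: f^{-1}(U) = ∅ ∈ τ_X ✓.
  U = {C, E}: f^{-1}(U) = {55} ∈ τ_X ✓.
  U = {C, D, E}: f^{-1}(U) = {53, 54, 55} ∈ τ_X ✓.
Every preimage lies in τ_X, so f IS continuous.


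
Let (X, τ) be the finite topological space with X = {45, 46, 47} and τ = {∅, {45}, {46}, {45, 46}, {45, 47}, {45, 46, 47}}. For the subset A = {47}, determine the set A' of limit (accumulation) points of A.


A' = ∅

For each x ∈ X, list the open sets U ∈ τ with x ∈ U, then check whether U ∩ (A ∖ {x}) ≠ ∅ for every such U.
  x = 45: open {45} ∋ x has {45} ∩ (A ∖ {45}) = ∅, so x is NOT a limit point.
  x = 46: open {46} ∋ x has {46} ∩ (A ∖ {46}) = ∅, so x is NOT a limit point.
  x = 47: open {45, 47} ∋ x has {45, 47} ∩ (A ∖ {47}) = ∅, so x is NOT a limit point.
Collecting: A' = ∅.


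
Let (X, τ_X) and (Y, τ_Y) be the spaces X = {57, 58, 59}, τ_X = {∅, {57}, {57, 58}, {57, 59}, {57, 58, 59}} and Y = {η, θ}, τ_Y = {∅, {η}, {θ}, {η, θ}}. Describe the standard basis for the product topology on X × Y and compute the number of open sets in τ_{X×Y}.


Basis B = {∅ × ∅, {57} × {η}, {57} × {θ}, {57} × {η, θ}, {57, 58} × {η}, {57, 59} × {η}, {57, 58} × {θ}, {57, 59} × {θ}, {57, 58, 59} × {η}, {57, 58, 59} × {θ}, {57, 58} × {η, θ}, {57, 59} × {η, θ}, {57, 58, 59} × {η, θ}}; |τ_{X×Y}| = 25.

Enumerate products U × V with U ∈ τ_X, V ∈ τ_Y (deduplicated):
  ∅ × ∅ = {} (∅)
  {57} × {η} = {(57,η)}
  {57} × {θ} = {(57,θ)}
  {57} × {η, θ} = {(57,η), (57,θ)}
  {57, 58} × {η} = {(57,η), (58,η)}
  {57, 59} × {η} = {(57,η), (59,η)}
  {57, 58} × {θ} = {(57,θ), (58,θ)}
  {57, 59} × {θ} = {(57,θ), (59,θ)}
  {57, 58, 59} × {η} = {(57,η), (58,η), (59,η)}
  {57, 58, 59} × {θ} = {(57,θ), (58,θ), (59,θ)}
  {57, 58} × {η, θ} = {(57,η), (57,θ), (58,η), (58,θ)}
  {57, 59} × {η, θ} = {(57,η), (57,θ), (59,η), (59,θ)}
  {57, 58, 59} × {η, θ} = {(57,η), (57,θ), (58,η), (58,θ), (59,η), (59,θ)}
These 13 distinct sets form the basis B.
Close under arbitrary unions to get τ_{X×Y}; counting gives |τ_{X×Y}| = 25.


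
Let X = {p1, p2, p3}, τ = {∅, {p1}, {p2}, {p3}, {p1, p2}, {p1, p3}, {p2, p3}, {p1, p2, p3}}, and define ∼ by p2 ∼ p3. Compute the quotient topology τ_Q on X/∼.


X/∼ = {[p1], [p2=p3]}; |τ_Q| = 4.

Equivalence classes: [p1], [p2=p3].
Quotient map π: X → X/∼ sends p1 ↦ [p1], p2 ↦ [p2=p3], p3 ↦ [p2=p3].
For each subset V ⊆ X/∼, compute π^{-1}(V) ⊆ X and check whether π^{-1}(V) ∈ τ. V is open in τ_Q iff π^{-1}(V) ∈ τ.
  V = {}: π^{-1}(V) = ∅ ∈ τ ✓.
  V = {[p1]}: π^{-1}(V) = {p1} ∈ τ ✓.
  V = {[p2=p3]}: π^{-1}(V) = {p2, p3} ∈ τ ✓.
  V = {[p1], [p2=p3]}: π^{-1}(V) = {p1, p2, p3} ∈ τ ✓.
Open sets in the quotient: τ_Q = {{}, {[p1]}, {[p2=p3]}, {[p1], [p2=p3]}} (4 elements).


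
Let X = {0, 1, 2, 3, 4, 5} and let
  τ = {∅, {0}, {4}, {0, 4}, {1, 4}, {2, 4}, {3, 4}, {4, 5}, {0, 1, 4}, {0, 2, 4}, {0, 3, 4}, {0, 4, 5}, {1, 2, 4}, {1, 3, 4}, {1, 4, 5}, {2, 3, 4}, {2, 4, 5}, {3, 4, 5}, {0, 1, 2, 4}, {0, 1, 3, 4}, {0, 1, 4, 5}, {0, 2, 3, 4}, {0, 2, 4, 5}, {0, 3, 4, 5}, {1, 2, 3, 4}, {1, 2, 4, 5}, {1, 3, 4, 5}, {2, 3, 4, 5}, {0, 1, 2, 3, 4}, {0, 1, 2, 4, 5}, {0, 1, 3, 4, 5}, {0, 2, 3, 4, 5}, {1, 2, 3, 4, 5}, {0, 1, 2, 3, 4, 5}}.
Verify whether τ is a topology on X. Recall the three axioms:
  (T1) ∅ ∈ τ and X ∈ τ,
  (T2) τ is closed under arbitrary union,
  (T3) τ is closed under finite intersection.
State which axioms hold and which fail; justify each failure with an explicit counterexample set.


τ IS a topology on X.

Axiom (T1): ∅ ∈ τ? Yes; X ∈ τ? Yes.
Axiom (T2/T3): check pairwise unions and intersections of members of τ.
All pairwise intersections and unions checked — each lies in τ. Therefore τ satisfies (T1), (T2), (T3): it IS a topology on X.


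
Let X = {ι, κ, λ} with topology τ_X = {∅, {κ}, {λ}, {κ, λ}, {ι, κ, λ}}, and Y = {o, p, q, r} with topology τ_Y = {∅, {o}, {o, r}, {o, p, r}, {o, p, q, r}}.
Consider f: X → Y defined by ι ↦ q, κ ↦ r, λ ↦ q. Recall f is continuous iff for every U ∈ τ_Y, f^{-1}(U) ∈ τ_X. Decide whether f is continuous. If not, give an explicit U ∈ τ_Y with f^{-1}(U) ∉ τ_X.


f IS continuous.

Compute f^{-1}(U) for each U ∈ τ_Y:
  U = ∅: f^{-1}(U) = ∅ ∈ τ_X ✓.
  U = {o}: f^{-1}(U) = ∅ ∈ τ_X ✓.
  U = {o, r}: f^{-1}(U) = {κ} ∈ τ_X ✓.
  U = {o, p, r}: f^{-1}(U) = {κ} ∈ τ_X ✓.
  U = {o, p, q, r}: f^{-1}(U) = {ι, κ, λ} ∈ τ_X ✓.
Every preimage lies in τ_X, so f IS continuous.


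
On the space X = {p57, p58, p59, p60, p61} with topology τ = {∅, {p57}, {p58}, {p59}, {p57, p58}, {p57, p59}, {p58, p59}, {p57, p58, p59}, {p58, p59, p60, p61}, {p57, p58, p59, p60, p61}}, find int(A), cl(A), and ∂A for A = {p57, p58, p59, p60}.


int(A) = {p57, p58, p59}, cl(A) = {p57, p58, p59, p60, p61}, ∂A = {p60, p61}.

Closed sets in (X, τ) are complements of opens:
  closed(X, τ) = {∅, {p57}, {p60, p61}, {p57, p60, p61}, {p58, p60, p61}, {p59, p60, p61}, {p57, p58, p60, p61}, {p57, p59, p60, p61}, {p58, p59, p60, p61}, {p57, p58, p59, p60, p61}}.
int(A) = ⋃ {U ∈ τ : U ⊆ A}. Opens contained in A: ∅, {p57}, {p58}, {p59}, {p57, p58}, {p57, p59}, {p58, p59}, {p57, p58, p59}.
Taking the union of these: int(A) = {p57, p58, p59}.
cl(A) = ⋂ {C closed : A ⊆ C}. Closed sets containing A: {p57, p58, p59, p60, p61}.
Intersecting these: cl(A) = {p57, p58, p59, p60, p61}.
∂A = cl(A) ∖ int(A) = {p57, p58, p59, p60, p61} ∖ {p57, p58, p59} = {p60, p61}.


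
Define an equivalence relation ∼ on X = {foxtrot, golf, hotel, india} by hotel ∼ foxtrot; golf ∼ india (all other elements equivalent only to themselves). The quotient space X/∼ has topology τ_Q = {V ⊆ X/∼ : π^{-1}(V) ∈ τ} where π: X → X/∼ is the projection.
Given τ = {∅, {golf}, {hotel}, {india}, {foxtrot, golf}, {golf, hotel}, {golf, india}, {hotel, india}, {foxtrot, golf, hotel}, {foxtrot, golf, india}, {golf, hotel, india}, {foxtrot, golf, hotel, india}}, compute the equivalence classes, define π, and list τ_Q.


X/∼ = {[foxtrot=hotel], [golf=india]}; |τ_Q| = 3.

Equivalence classes: [foxtrot=hotel], [golf=india].
Quotient map π: X → X/∼ sends foxtrot ↦ [foxtrot=hotel], golf ↦ [golf=india], hotel ↦ [foxtrot=hotel], india ↦ [golf=india].
For each subset V ⊆ X/∼, compute π^{-1}(V) ⊆ X and check whether π^{-1}(V) ∈ τ. V is open in τ_Q iff π^{-1}(V) ∈ τ.
  V = {}: π^{-1}(V) = ∅ ∈ τ ✓.
  V = {[foxtrot=hotel]}: π^{-1}(V) = {foxtrot, hotel} ∉ τ ✗.
  V = {[golf=india]}: π^{-1}(V) = {golf, india} ∈ τ ✓.
  V = {[foxtrot=hotel], [golf=india]}: π^{-1}(V) = {foxtrot, golf, hotel, india} ∈ τ ✓.
Open sets in the quotient: τ_Q = {{}, {[golf=india]}, {[foxtrot=hotel], [golf=india]}} (3 elements).


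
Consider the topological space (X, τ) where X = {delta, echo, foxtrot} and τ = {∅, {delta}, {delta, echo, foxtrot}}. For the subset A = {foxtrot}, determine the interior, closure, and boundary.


int(A) = ∅, cl(A) = {echo, foxtrot}, ∂A = {echo, foxtrot}.

Closed sets in (X, τ) are complements of opens:
  closed(X, τ) = {∅, {echo, foxtrot}, {delta, echo, foxtrot}}.
int(A) = ⋃ {U ∈ τ : U ⊆ A}. Opens contained in A: ∅.
Taking the union of these: int(A) = ∅.
cl(A) = ⋂ {C closed : A ⊆ C}. Closed sets containing A: {echo, foxtrot}, {delta, echo, foxtrot}.
Intersecting these: cl(A) = {echo, foxtrot}.
∂A = cl(A) ∖ int(A) = {echo, foxtrot} ∖ ∅ = {echo, foxtrot}.


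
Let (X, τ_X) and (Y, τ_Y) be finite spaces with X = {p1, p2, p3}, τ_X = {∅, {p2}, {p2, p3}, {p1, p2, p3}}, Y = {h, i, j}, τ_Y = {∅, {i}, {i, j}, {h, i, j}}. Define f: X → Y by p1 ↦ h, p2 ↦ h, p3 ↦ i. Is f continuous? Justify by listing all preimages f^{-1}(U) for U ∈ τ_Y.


f is NOT continuous.

Compute f^{-1}(U) for each U ∈ τ_Y:
  U = ∅: f^{-1}(U) = ∅ ∈ τ_X ✓.
  U = {i}: f^{-1}(U) = {p3} ∉ τ_X ✗.
  U = {i, j}: f^{-1}(U) = {p3} ∉ τ_X ✗.
  U = {h, i, j}: f^{-1}(U) = {p1, p2, p3} ∈ τ_X ✓.
Found U = {i} with f^{-1}(U) = {p3} not in τ_X. Therefore f is NOT continuous.


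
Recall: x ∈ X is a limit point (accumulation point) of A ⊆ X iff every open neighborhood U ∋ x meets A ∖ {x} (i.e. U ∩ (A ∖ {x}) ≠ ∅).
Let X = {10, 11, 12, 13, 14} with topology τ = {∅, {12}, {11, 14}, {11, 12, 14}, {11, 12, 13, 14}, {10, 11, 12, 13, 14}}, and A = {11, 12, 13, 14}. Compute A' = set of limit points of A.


A' = {10, 11, 13, 14}

For each x ∈ X, list the open sets U ∈ τ with x ∈ U, then check whether U ∩ (A ∖ {x}) ≠ ∅ for every such U.
  x = 10: opens ∋ x are {10, 11, 12, 13, 14}; each meets A ∖ {10}, so x IS a limit point.
  x = 11: opens ∋ x are {11, 14}, {11, 12, 14}, {11, 12, 13, 14}, {10, 11, 12, 13, 14}; each meets A ∖ {11}, so x IS a limit point.
  x = 12: open {12} ∋ x has {12} ∩ (A ∖ {12}) = ∅, so x is NOT a limit point.
  x = 13: opens ∋ x are {11, 12, 13, 14}, {10, 11, 12, 13, 14}; each meets A ∖ {13}, so x IS a limit point.
  x = 14: opens ∋ x are {11, 14}, {11, 12, 14}, {11, 12, 13, 14}, {10, 11, 12, 13, 14}; each meets A ∖ {14}, so x IS a limit point.
Collecting: A' = {10, 11, 13, 14}.


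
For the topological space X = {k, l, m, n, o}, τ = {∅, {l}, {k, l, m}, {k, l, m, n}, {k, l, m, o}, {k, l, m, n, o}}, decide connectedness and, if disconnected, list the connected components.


(X, τ) is connected.

Find clopen sets (U ∈ τ with X ∖ U ∈ τ):
  U = ∅, X ∖ U = {k, l, m, n, o} — both open, so U is clopen.
  U = {k, l, m, n, o}, X ∖ U = ∅ — both open, so U is clopen.
Only trivial clopens (∅ and X) exist, so (X, τ) is connected.
Compute connected components by grouping points that agree on all clopens:
  component: {k, l, m, n, o}


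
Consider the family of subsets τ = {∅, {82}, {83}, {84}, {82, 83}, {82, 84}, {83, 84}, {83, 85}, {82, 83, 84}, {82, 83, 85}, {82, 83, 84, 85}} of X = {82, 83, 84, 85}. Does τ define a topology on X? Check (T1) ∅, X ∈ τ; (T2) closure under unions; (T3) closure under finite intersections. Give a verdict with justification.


τ is NOT a topology on X.

Axiom (T1): ∅ ∈ τ? Yes; X ∈ τ? Yes.
Axiom (T2/T3): check pairwise unions and intersections of members of τ.
Counterexample for (T2): {84} ∪ {83, 85} = {83, 84, 85} ∉ τ. Therefore τ is NOT a topology.
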